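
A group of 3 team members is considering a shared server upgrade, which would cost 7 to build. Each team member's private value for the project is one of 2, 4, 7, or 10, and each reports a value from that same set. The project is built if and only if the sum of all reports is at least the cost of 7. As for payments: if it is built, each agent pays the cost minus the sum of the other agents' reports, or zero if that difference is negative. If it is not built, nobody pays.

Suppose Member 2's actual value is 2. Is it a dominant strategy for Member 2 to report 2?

Yes

Check each profile of the others' reports and compare truth against every alternative report.
Others report (2, 2): truth gives 0, best alternative gives -1.
Others report (2, 7): truth gives 2, best alternative gives 2.
Others report (2, 10): truth gives 2, best alternative gives 2.
Others report (4, 4): truth gives 2, best alternative gives 2.
Others report (4, 7): truth gives 2, best alternative gives 2.
Others report (4, 10): truth gives 2, best alternative gives 2.
(Remaining 10 profiles checked similarly; truth is weakly best in each.)
In every case the truthful report is at least as good as any alternative, so it is a dominant strategy.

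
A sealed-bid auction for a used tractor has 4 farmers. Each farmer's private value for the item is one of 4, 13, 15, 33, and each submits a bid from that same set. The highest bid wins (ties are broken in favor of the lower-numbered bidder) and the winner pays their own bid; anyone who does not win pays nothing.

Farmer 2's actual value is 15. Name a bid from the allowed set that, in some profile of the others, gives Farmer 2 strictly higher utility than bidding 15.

13

Suppose Farmer 1 bids 4, Farmer 3 bids 4 and Farmer 4 bids 4.
Bid 15: wins, pays 15, utility 15 - 15 = 0.
Bid 13: wins, pays 13, utility 15 - 13 = 2.
So bidding 13 beats truth here (2 > 0).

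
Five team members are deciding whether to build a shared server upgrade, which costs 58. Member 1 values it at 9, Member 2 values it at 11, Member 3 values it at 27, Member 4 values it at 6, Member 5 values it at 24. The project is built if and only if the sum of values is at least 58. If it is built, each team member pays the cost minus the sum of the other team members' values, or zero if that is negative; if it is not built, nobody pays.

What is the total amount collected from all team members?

13

Total value 77 ≥ cost 58, so it is built.
Member 1: others sum to 68; max(0, 58 - 68) = 0.
Member 2: others sum to 66; max(0, 58 - 66) = 0.
Member 3: others sum to 50; max(0, 58 - 50) = 8.
Member 4: others sum to 71; max(0, 58 - 71) = 0.
Member 5: others sum to 53; max(0, 58 - 53) = 5.
Total collected = 0 + 0 + 8 + 0 + 5 = 13.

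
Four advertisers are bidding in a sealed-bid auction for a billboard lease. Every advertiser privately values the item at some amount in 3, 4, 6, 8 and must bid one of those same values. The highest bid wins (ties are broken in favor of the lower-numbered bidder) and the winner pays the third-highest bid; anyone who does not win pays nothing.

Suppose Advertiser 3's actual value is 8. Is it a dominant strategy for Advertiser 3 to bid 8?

Check each profile of the others' bids and compare truth against every alternative bid.
Others bid (3, 3, 8): truth gives 5, best alternative gives 0.
Others bid (3, 6, 3): truth gives 5, best alternative gives 0.
Others bid (6, 3, 3): truth gives 5, best alternative gives 0.
Others bid (3, 4, 8): truth gives 4, best alternative gives 0.
Others bid (3, 6, 4): truth gives 4, best alternative gives 0.
Others bid (4, 3, 8): truth gives 4, best alternative gives 0.
(Remaining 58 profiles checked similarly; truth is weakly best in each.)
In every case the truthful bid is at least as good as any alternative, so it is a dominant strategy.

Yes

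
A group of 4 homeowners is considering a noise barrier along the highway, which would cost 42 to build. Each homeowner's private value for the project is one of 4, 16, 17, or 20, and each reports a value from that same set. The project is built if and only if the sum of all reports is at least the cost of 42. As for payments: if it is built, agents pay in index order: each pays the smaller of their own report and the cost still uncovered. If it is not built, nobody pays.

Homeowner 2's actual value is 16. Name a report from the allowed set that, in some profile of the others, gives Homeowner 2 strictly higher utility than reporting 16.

4

Suppose Homeowner 1 reports 4, Homeowner 3 reports 16 and Homeowner 4 reports 20.
Report 16: project built, pays 16, utility 16 - 16 = 0.
Report 4: project built, pays 4, utility 16 - 4 = 12.
So reporting 4 beats truth here (12 > 0).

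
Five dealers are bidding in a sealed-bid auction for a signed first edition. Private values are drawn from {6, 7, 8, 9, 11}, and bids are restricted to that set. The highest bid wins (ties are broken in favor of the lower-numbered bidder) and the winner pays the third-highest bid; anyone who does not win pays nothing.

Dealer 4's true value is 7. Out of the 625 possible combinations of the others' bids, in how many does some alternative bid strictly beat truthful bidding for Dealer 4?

12

Others bid (6, 6, 6, 8): truth gives 0; bid 8 gives 1 > 0. Violating.
Others bid (6, 6, 6, 9): truth gives 0; bid 9 gives 1 > 0. Violating.
Others bid (6, 6, 6, 11): truth gives 0; bid 11 gives 1 > 0. Violating.
Others bid (6, 6, 7, 6): truth gives 0; bid 8 gives 1 > 0. Violating.
Others bid (6, 6, 6, 6): truth gives 1; no alternative beats it.
Others bid (6, 6, 6, 7): truth gives 1; no alternative beats it.
(Checking all 625 profiles: 12 have a profitable deviation, 613 do not.)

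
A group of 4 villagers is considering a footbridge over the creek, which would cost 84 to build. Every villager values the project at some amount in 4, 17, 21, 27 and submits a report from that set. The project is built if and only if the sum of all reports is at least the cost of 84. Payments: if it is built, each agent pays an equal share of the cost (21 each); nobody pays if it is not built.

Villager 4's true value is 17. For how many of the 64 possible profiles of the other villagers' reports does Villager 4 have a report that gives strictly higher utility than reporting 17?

9

Others report (17, 27, 27): truth gives -4; report 4 gives 0 > -4. Violating.
Others report (21, 21, 27): truth gives -4; report 4 gives 0 > -4. Violating.
Others report (21, 27, 21): truth gives -4; report 4 gives 0 > -4. Violating.
Others report (21, 27, 27): truth gives -4; report 4 gives 0 > -4. Violating.
Others report (4, 4, 4): truth gives 0; no alternative beats it.
Others report (4, 4, 17): truth gives 0; no alternative beats it.
(Checking all 64 profiles: 9 have a profitable deviation, 55 do not.)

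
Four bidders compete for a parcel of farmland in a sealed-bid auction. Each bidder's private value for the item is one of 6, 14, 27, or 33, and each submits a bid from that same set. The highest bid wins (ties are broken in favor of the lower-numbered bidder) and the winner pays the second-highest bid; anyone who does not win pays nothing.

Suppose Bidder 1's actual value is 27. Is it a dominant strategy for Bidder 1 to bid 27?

Check each profile of the others' bids and compare truth against every alternative bid.
Others bid (6, 6, 6): truth gives 21, best alternative gives 21.
Others bid (6, 6, 14): truth gives 13, best alternative gives 13.
Others bid (6, 14, 6): truth gives 13, best alternative gives 13.
Others bid (6, 14, 14): truth gives 13, best alternative gives 13.
Others bid (14, 6, 6): truth gives 13, best alternative gives 13.
Others bid (14, 6, 14): truth gives 13, best alternative gives 13.
(Remaining 58 profiles checked similarly; truth is weakly best in each.)
In every case the truthful bid is at least as good as any alternative, so it is a dominant strategy.

Yes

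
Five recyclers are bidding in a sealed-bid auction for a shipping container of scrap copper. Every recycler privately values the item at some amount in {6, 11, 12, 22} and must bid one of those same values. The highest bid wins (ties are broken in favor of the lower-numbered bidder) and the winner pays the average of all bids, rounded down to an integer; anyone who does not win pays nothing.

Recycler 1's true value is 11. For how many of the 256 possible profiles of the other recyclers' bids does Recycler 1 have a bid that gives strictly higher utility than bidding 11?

Others bid (6, 6, 6, 6): truth gives 4; bid 6 gives 5 > 4. Violating.
Others bid (6, 6, 6, 12): truth gives 0; bid 12 gives 3 > 0. Violating.
Others bid (6, 6, 11, 12): truth gives 0; bid 12 gives 2 > 0. Violating.
Others bid (6, 6, 12, 6): truth gives 0; bid 12 gives 3 > 0. Violating.
Others bid (6, 6, 6, 11): truth gives 3; no alternative beats it.
Others bid (6, 6, 6, 22): truth gives 0; no alternative beats it.
(Checking all 256 profiles: 51 have a profitable deviation, 205 do not.)

51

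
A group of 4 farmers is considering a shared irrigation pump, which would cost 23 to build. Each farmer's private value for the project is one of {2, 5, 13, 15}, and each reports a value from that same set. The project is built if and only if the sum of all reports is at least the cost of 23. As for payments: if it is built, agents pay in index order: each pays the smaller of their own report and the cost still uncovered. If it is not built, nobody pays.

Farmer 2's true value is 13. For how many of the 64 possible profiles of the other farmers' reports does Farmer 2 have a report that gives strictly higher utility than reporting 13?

Others report (2, 2, 15): truth gives 0; report 5 gives 8 > 0. Violating.
Others report (2, 5, 13): truth gives 0; report 5 gives 8 > 0. Violating.
Others report (2, 5, 15): truth gives 0; report 2 gives 11 > 0. Violating.
Others report (2, 13, 5): truth gives 0; report 5 gives 8 > 0. Violating.
Others report (2, 2, 2): truth gives 0; no alternative beats it.
Others report (2, 2, 5): truth gives 0; no alternative beats it.
(Checking all 64 profiles: 53 have a profitable deviation, 11 do not.)

53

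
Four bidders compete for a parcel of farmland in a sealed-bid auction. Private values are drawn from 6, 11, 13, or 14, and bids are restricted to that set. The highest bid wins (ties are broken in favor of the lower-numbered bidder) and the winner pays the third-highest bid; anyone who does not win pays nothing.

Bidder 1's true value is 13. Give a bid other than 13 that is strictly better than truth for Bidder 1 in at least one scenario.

14

Suppose Bidder 2 bids 6, Bidder 3 bids 6 and Bidder 4 bids 14.
Bid 13: loses, pays 0, utility 0.
Bid 14: wins, pays 6, utility 13 - 6 = 7.
So bidding 14 beats truth here (7 > 0).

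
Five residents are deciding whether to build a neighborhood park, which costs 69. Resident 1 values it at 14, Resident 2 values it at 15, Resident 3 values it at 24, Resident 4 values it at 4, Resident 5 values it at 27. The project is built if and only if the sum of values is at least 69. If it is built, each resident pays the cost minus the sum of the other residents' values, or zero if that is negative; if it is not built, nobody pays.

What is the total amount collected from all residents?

21

Total value 84 ≥ cost 69, so it is built.
Resident 1: others sum to 70; max(0, 69 - 70) = 0.
Resident 2: others sum to 69; max(0, 69 - 69) = 0.
Resident 3: others sum to 60; max(0, 69 - 60) = 9.
Resident 4: others sum to 80; max(0, 69 - 80) = 0.
Resident 5: others sum to 57; max(0, 69 - 57) = 12.
Total collected = 0 + 0 + 9 + 0 + 12 = 21.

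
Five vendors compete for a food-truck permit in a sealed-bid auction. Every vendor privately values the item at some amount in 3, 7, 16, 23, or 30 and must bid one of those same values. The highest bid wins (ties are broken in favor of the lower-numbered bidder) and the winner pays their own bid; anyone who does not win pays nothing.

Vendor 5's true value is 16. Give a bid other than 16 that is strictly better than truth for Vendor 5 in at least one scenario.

7

Suppose Vendor 1 bids 3, Vendor 2 bids 3, Vendor 3 bids 3 and Vendor 4 bids 3.
Bid 16: wins, pays 16, utility 16 - 16 = 0.
Bid 7: wins, pays 7, utility 16 - 7 = 9.
So bidding 7 beats truth here (9 > 0).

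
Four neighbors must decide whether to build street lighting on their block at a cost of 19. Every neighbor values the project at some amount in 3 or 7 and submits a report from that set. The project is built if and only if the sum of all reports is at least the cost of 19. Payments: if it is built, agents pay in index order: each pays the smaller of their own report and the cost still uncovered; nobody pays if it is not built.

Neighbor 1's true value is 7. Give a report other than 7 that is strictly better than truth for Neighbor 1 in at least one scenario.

3

Suppose Neighbor 2 reports 3, Neighbor 3 reports 7 and Neighbor 4 reports 7.
Report 7: project built, pays 7, utility 7 - 7 = 0.
Report 3: project built, pays 3, utility 7 - 3 = 4.
So reporting 3 beats truth here (4 > 0).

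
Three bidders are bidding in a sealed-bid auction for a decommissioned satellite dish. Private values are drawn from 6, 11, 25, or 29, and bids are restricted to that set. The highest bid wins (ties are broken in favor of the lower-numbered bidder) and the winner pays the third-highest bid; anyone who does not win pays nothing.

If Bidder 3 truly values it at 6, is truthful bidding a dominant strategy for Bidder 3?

Yes

Check each profile of the others' bids and compare truth against every alternative bid.
Others bid (6, 6): truth gives 0, best alternative gives 0.
Others bid (6, 11): truth gives 0, best alternative gives 0.
Others bid (6, 25): truth gives 0, best alternative gives 0.
Others bid (6, 29): truth gives 0, best alternative gives 0.
Others bid (11, 6): truth gives 0, best alternative gives 0.
Others bid (11, 11): truth gives 0, best alternative gives 0.
(Remaining 10 profiles checked similarly; truth is weakly best in each.)
In every case the truthful bid is at least as good as any alternative, so it is a dominant strategy.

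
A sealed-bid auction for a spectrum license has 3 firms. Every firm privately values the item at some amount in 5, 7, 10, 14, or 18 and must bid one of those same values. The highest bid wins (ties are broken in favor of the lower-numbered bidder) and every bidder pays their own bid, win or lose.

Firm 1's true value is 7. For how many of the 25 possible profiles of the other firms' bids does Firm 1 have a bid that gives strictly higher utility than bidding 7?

Others bid (5, 5): truth gives 0; bid 5 gives 2 > 0. Violating.
Others bid (5, 10): truth gives -7; bid 10 gives -3 > -7. Violating.
Others bid (5, 14): truth gives -7; bid 5 gives -5 > -7. Violating.
Others bid (5, 18): truth gives -7; bid 5 gives -5 > -7. Violating.
Others bid (5, 7): truth gives 0; no alternative beats it.
Others bid (7, 5): truth gives 0; no alternative beats it.
(Checking all 25 profiles: 22 have a profitable deviation, 3 do not.)

22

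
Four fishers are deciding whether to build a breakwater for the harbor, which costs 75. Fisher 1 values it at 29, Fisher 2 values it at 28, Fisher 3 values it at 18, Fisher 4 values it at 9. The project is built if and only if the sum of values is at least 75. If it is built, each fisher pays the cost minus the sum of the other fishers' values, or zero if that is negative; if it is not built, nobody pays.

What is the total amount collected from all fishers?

Total value 84 ≥ cost 75, so it is built.
Fisher 1: others sum to 55; max(0, 75 - 55) = 20.
Fisher 2: others sum to 56; max(0, 75 - 56) = 19.
Fisher 3: others sum to 66; max(0, 75 - 66) = 9.
Fisher 4: others sum to 75; max(0, 75 - 75) = 0.
Total collected = 20 + 19 + 9 + 0 = 48.

48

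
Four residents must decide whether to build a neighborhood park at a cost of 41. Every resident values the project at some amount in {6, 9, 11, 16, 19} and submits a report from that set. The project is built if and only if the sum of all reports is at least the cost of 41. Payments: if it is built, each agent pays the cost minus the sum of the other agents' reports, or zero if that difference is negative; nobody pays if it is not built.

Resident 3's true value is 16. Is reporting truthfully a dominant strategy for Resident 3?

Yes

Check each profile of the others' reports and compare truth against every alternative report.
Others report (6, 16, 19): truth gives 16, best alternative gives 16.
Others report (6, 19, 16): truth gives 16, best alternative gives 16.
Others report (6, 19, 19): truth gives 16, best alternative gives 16.
Others report (9, 16, 16): truth gives 16, best alternative gives 16.
Others report (9, 16, 19): truth gives 16, best alternative gives 16.
Others report (9, 19, 16): truth gives 16, best alternative gives 16.
(Remaining 119 profiles checked similarly; truth is weakly best in each.)
In every case the truthful report is at least as good as any alternative, so it is a dominant strategy.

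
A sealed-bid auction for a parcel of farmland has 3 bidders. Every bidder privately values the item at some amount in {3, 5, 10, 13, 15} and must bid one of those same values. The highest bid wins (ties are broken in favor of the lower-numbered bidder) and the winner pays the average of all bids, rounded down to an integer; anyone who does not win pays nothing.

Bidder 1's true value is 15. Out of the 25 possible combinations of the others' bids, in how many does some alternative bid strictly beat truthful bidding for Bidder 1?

Others bid (3, 3): truth gives 8; bid 3 gives 12 > 8. Violating.
Others bid (3, 5): truth gives 8; bid 5 gives 11 > 8. Violating.
Others bid (3, 10): truth gives 6; bid 10 gives 8 > 6. Violating.
Others bid (3, 13): truth gives 5; bid 13 gives 6 > 5. Violating.
Others bid (3, 15): truth gives 4; no alternative beats it.
Others bid (5, 15): truth gives 4; no alternative beats it.
(Checking all 25 profiles: 13 have a profitable deviation, 12 do not.)

13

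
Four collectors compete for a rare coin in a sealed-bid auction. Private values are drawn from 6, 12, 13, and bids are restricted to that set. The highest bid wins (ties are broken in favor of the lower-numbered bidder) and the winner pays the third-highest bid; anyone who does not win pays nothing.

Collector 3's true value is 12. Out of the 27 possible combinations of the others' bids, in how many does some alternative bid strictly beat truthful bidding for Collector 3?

Others bid (6, 6, 13): truth gives 0; bid 13 gives 6 > 0. Violating.
Others bid (6, 12, 6): truth gives 0; bid 13 gives 6 > 0. Violating.
Others bid (12, 6, 6): truth gives 0; bid 13 gives 6 > 0. Violating.
Others bid (6, 6, 6): truth gives 6; no alternative beats it.
Others bid (6, 6, 12): truth gives 6; no alternative beats it.
(Checking all 27 profiles: 3 have a profitable deviation, 24 do not.)

3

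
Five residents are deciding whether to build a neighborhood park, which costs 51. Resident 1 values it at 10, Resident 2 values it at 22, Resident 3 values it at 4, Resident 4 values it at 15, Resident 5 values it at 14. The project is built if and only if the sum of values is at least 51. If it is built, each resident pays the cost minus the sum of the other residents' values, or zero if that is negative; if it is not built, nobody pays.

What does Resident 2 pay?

Total value 65 ≥ cost 51, so the project is built.
The other residents' values sum to 43.
Cost minus that sum is 51 - 43 = 8.

8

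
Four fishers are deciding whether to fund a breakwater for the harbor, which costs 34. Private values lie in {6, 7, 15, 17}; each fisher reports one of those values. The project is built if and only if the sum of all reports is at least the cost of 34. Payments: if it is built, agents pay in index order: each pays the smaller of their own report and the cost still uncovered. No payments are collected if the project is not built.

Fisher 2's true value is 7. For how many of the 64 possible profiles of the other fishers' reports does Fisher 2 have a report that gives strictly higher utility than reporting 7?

Others report (6, 6, 17): truth gives 0; report 6 gives 1 > 0. Violating.
Others report (6, 7, 15): truth gives 0; report 6 gives 1 > 0. Violating.
Others report (6, 7, 17): truth gives 0; report 6 gives 1 > 0. Violating.
Others report (6, 15, 7): truth gives 0; report 6 gives 1 > 0. Violating.
Others report (6, 6, 6): truth gives 0; no alternative beats it.
Others report (6, 6, 7): truth gives 0; no alternative beats it.
(Checking all 64 profiles: 53 have a profitable deviation, 11 do not.)

53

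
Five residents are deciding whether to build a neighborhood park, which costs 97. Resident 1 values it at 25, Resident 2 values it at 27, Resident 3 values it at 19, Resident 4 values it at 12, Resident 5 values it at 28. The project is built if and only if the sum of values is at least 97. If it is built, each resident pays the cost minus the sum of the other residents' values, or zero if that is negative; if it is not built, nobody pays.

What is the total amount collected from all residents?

Total value 111 ≥ cost 97, so it is built.
Resident 1: others sum to 86; max(0, 97 - 86) = 11.
Resident 2: others sum to 84; max(0, 97 - 84) = 13.
Resident 3: others sum to 92; max(0, 97 - 92) = 5.
Resident 4: others sum to 99; max(0, 97 - 99) = 0.
Resident 5: others sum to 83; max(0, 97 - 83) = 14.
Total collected = 11 + 13 + 5 + 0 + 14 = 43.

43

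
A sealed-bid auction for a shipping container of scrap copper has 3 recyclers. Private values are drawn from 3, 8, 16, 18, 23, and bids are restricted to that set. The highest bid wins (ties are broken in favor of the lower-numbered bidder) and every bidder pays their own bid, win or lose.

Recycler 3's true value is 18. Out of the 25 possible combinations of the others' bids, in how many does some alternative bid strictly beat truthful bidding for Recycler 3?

Others bid (3, 3): truth gives 0; bid 8 gives 10 > 0. Violating.
Others bid (3, 8): truth gives 0; bid 16 gives 2 > 0. Violating.
Others bid (3, 18): truth gives -18; bid 3 gives -3 > -18. Violating.
Others bid (3, 23): truth gives -18; bid 3 gives -3 > -18. Violating.
Others bid (3, 16): truth gives 0; no alternative beats it.
Others bid (8, 16): truth gives 0; no alternative beats it.
(Checking all 25 profiles: 20 have a profitable deviation, 5 do not.)

20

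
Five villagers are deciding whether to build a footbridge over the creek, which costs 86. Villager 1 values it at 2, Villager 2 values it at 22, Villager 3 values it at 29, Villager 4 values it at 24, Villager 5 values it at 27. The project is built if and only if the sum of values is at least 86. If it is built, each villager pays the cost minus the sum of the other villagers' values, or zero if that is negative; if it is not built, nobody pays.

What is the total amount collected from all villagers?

Total value 104 ≥ cost 86, so it is built.
Villager 1: others sum to 102; max(0, 86 - 102) = 0.
Villager 2: others sum to 82; max(0, 86 - 82) = 4.
Villager 3: others sum to 75; max(0, 86 - 75) = 11.
Villager 4: others sum to 80; max(0, 86 - 80) = 6.
Villager 5: others sum to 77; max(0, 86 - 77) = 9.
Total collected = 0 + 4 + 11 + 6 + 9 = 30.

30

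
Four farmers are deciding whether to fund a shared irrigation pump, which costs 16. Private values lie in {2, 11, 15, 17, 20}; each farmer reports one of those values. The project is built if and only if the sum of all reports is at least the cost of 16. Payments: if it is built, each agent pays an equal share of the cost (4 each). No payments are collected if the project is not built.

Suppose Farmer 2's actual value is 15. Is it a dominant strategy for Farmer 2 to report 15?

Check each profile of the others' reports and compare truth against every alternative report.
Others report (2, 2, 2): truth gives 11, best alternative gives 11.
Others report (2, 2, 11): truth gives 11, best alternative gives 11.
Others report (2, 2, 15): truth gives 11, best alternative gives 11.
Others report (2, 2, 17): truth gives 11, best alternative gives 11.
Others report (2, 2, 20): truth gives 11, best alternative gives 11.
Others report (2, 11, 2): truth gives 11, best alternative gives 11.
(Remaining 119 profiles checked similarly; truth is weakly best in each.)
In every case the truthful report is at least as good as any alternative, so it is a dominant strategy.

Yes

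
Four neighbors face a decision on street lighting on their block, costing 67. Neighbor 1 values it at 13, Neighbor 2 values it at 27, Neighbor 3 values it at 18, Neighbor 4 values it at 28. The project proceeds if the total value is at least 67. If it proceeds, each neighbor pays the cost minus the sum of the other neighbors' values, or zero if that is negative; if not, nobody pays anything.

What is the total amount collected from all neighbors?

Total value 86 ≥ cost 67, so it is built.
Neighbor 1: others sum to 73; max(0, 67 - 73) = 0.
Neighbor 2: others sum to 59; max(0, 67 - 59) = 8.
Neighbor 3: others sum to 68; max(0, 67 - 68) = 0.
Neighbor 4: others sum to 58; max(0, 67 - 58) = 9.
Total collected = 0 + 8 + 0 + 9 = 17.

17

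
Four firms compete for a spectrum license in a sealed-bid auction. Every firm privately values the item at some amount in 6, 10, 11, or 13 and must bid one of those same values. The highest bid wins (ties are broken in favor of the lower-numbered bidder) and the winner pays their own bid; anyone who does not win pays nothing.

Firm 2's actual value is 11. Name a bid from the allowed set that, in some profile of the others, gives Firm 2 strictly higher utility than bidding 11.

10

Suppose Firm 1 bids 6, Firm 3 bids 6 and Firm 4 bids 6.
Bid 11: wins, pays 11, utility 11 - 11 = 0.
Bid 10: wins, pays 10, utility 11 - 10 = 1.
So bidding 10 beats truth here (1 > 0).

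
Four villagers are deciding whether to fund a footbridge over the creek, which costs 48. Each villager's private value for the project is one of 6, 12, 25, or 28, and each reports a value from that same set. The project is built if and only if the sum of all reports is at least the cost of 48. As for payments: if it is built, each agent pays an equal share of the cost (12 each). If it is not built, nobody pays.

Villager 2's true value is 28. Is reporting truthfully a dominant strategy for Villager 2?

Check each profile of the others' reports and compare truth against every alternative report.
Others report (6, 6, 12): truth gives 16, best alternative gives 16.
Others report (6, 6, 25): truth gives 16, best alternative gives 16.
Others report (6, 6, 28): truth gives 16, best alternative gives 16.
Others report (6, 12, 6): truth gives 16, best alternative gives 16.
Others report (6, 12, 12): truth gives 16, best alternative gives 16.
Others report (6, 12, 25): truth gives 16, best alternative gives 16.
(Remaining 58 profiles checked similarly; truth is weakly best in each.)
In every case the truthful report is at least as good as any alternative, so it is a dominant strategy.

Yes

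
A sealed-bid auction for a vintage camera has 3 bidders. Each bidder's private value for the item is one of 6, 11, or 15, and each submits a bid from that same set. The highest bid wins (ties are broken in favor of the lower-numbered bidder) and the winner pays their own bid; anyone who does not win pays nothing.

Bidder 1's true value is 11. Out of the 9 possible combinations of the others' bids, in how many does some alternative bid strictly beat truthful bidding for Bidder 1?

Others bid (6, 6): truth gives 0; bid 6 gives 5 > 0. Violating.
Others bid (6, 11): truth gives 0; no alternative beats it.
Others bid (6, 15): truth gives 0; no alternative beats it.
(Checking all 9 profiles: 1 has a profitable deviation, 8 do not.)

1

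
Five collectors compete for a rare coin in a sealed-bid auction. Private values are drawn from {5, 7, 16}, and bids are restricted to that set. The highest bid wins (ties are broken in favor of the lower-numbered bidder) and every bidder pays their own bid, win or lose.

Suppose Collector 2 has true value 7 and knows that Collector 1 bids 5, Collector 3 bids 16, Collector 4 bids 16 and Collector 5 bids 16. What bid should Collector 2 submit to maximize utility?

5

Bid 5: loses but pays 5, utility -5.
Bid 7: loses but pays 7, utility -7.
Bid 16: wins, pays 16, utility 7 - 16 = -9.
The best choice is 5 with utility -5.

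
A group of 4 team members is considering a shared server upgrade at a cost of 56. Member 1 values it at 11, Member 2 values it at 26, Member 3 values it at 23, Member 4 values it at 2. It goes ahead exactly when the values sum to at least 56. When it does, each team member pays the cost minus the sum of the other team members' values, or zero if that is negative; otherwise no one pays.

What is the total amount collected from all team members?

42

Total value 62 ≥ cost 56, so it is built.
Member 1: others sum to 51; max(0, 56 - 51) = 5.
Member 2: others sum to 36; max(0, 56 - 36) = 20.
Member 3: others sum to 39; max(0, 56 - 39) = 17.
Member 4: others sum to 60; max(0, 56 - 60) = 0.
Total collected = 5 + 20 + 17 + 0 = 42.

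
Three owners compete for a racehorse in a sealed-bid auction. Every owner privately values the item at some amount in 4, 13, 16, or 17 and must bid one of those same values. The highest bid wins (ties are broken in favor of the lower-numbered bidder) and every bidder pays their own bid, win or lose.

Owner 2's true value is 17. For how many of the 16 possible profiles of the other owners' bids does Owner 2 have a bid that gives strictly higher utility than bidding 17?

10

Others bid (4, 4): truth gives 0; bid 13 gives 4 > 0. Violating.
Others bid (4, 13): truth gives 0; bid 13 gives 4 > 0. Violating.
Others bid (4, 16): truth gives 0; bid 16 gives 1 > 0. Violating.
Others bid (13, 4): truth gives 0; bid 16 gives 1 > 0. Violating.
Others bid (4, 17): truth gives 0; no alternative beats it.
Others bid (13, 17): truth gives 0; no alternative beats it.
(Checking all 16 profiles: 10 have a profitable deviation, 6 do not.)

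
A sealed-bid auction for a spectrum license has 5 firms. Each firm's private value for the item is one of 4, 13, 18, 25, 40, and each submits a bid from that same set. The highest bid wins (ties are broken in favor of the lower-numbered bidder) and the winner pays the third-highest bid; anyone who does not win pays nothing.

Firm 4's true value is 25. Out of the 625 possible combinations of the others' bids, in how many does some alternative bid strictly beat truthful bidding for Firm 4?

108

Others bid (4, 4, 4, 40): truth gives 0; bid 40 gives 21 > 0. Violating.
Others bid (4, 4, 13, 40): truth gives 0; bid 40 gives 12 > 0. Violating.
Others bid (4, 4, 18, 40): truth gives 0; bid 40 gives 7 > 0. Violating.
Others bid (4, 4, 25, 4): truth gives 0; bid 40 gives 21 > 0. Violating.
Others bid (4, 4, 4, 4): truth gives 21; no alternative beats it.
Others bid (4, 4, 4, 13): truth gives 21; no alternative beats it.
(Checking all 625 profiles: 108 have a profitable deviation, 517 do not.)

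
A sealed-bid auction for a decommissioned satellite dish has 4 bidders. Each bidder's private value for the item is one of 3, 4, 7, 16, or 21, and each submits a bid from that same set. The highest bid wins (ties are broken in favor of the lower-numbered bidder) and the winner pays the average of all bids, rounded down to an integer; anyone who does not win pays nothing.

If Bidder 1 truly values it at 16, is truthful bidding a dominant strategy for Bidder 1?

Consider the case where Bidder 2 bids 3, Bidder 3 bids 3 and Bidder 4 bids 3.
Truthful bid 16: wins, pays 6, utility 16 - 6 = 10.
Bid 3 instead: wins, pays 3, utility 16 - 3 = 13.
Since 13 > 10, bidding 3 is strictly better here, so truthful bidding is not dominant.

No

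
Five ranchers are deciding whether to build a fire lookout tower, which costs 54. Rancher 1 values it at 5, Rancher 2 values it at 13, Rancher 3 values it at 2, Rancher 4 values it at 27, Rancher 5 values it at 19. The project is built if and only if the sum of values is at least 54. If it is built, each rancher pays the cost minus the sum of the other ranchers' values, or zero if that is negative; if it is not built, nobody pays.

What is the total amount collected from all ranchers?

Total value 66 ≥ cost 54, so it is built.
Rancher 1: others sum to 61; max(0, 54 - 61) = 0.
Rancher 2: others sum to 53; max(0, 54 - 53) = 1.
Rancher 3: others sum to 64; max(0, 54 - 64) = 0.
Rancher 4: others sum to 39; max(0, 54 - 39) = 15.
Rancher 5: others sum to 47; max(0, 54 - 47) = 7.
Total collected = 0 + 1 + 0 + 15 + 7 = 23.

23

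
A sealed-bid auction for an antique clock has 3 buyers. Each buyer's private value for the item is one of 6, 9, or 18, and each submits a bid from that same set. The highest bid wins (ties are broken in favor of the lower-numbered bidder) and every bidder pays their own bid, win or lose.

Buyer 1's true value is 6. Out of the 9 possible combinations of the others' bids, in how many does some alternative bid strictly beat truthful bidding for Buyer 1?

Others bid (6, 9): truth gives -6; bid 9 gives -3 > -6. Violating.
Others bid (9, 6): truth gives -6; bid 9 gives -3 > -6. Violating.
Others bid (9, 9): truth gives -6; bid 9 gives -3 > -6. Violating.
Others bid (6, 6): truth gives 0; no alternative beats it.
Others bid (6, 18): truth gives -6; no alternative beats it.
(Checking all 9 profiles: 3 have a profitable deviation, 6 do not.)

3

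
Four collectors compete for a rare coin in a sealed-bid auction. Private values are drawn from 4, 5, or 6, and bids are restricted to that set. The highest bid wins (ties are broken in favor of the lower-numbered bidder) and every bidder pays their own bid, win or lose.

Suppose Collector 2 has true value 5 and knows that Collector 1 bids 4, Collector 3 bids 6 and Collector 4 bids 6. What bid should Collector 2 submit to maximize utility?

6

Bid 4: loses but pays 4, utility -4.
Bid 5: loses but pays 5, utility -5.
Bid 6: wins, pays 6, utility 5 - 6 = -1.
The best choice is 6 with utility -1.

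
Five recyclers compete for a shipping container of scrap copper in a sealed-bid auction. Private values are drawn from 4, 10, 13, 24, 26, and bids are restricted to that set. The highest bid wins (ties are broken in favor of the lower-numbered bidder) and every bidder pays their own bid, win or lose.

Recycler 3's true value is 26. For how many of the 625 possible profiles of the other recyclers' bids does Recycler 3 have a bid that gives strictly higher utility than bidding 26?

Others bid (4, 4, 4, 4): truth gives 0; bid 10 gives 16 > 0. Violating.
Others bid (4, 4, 4, 10): truth gives 0; bid 10 gives 16 > 0. Violating.
Others bid (4, 4, 4, 13): truth gives 0; bid 13 gives 13 > 0. Violating.
Others bid (4, 4, 4, 24): truth gives 0; bid 24 gives 2 > 0. Violating.
Others bid (4, 4, 4, 26): truth gives 0; no alternative beats it.
Others bid (4, 4, 10, 26): truth gives 0; no alternative beats it.
(Checking all 625 profiles: 369 have a profitable deviation, 256 do not.)

369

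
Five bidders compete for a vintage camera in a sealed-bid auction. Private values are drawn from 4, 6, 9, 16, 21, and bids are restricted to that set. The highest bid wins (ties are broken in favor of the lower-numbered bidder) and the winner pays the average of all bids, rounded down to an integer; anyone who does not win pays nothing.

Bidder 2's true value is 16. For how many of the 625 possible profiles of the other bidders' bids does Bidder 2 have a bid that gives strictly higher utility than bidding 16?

312

Others bid (4, 4, 4, 4): truth gives 10; bid 6 gives 12 > 10. Violating.
Others bid (4, 4, 4, 6): truth gives 10; bid 6 gives 12 > 10. Violating.
Others bid (4, 4, 4, 9): truth gives 9; bid 9 gives 10 > 9. Violating.
Others bid (4, 4, 4, 21): truth gives 0; bid 21 gives 6 > 0. Violating.
Others bid (4, 4, 4, 16): truth gives 8; no alternative beats it.
Others bid (4, 4, 6, 16): truth gives 7; no alternative beats it.
(Checking all 625 profiles: 312 have a profitable deviation, 313 do not.)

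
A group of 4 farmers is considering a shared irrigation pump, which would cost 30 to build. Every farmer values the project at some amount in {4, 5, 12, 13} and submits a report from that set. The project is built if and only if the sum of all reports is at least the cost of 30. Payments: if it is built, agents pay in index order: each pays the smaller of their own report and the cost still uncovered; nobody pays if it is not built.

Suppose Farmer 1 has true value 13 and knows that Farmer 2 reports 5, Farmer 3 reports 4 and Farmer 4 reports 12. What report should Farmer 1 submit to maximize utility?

12

Report 4: project not built, utility 0.
Report 5: project not built, utility 0.
Report 12: project built, pays 12, utility 13 - 12 = 1.
Report 13: project built, pays 13, utility 13 - 13 = 0.
The best choice is 12 with utility 1.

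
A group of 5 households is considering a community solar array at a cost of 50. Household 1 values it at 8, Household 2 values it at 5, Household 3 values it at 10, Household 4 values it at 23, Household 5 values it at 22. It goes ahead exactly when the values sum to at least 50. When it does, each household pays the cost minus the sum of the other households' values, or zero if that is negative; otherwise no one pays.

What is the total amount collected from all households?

Total value 68 ≥ cost 50, so it is built.
Household 1: others sum to 60; max(0, 50 - 60) = 0.
Household 2: others sum to 63; max(0, 50 - 63) = 0.
Household 3: others sum to 58; max(0, 50 - 58) = 0.
Household 4: others sum to 45; max(0, 50 - 45) = 5.
Household 5: others sum to 46; max(0, 50 - 46) = 4.
Total collected = 0 + 0 + 0 + 5 + 4 = 9.

9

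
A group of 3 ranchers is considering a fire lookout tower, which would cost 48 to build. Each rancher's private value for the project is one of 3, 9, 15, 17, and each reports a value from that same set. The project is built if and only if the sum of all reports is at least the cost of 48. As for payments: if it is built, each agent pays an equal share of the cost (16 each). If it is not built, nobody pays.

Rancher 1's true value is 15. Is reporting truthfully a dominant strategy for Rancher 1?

No

Consider the case where Rancher 2 reports 17 and Rancher 3 reports 17.
Truthful report 15: project built, pays 16, utility 15 - 16 = -1.
Report 3 instead: project not built, utility 0.
Since 0 > -1, reporting 3 is strictly better here, so truthful reporting is not dominant.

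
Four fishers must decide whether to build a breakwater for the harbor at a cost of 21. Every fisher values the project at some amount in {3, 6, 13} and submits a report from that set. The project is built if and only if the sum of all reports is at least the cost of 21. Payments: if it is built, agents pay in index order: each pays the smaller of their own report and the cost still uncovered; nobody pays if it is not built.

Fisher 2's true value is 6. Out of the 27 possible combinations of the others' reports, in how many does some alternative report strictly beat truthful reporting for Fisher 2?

20

Others report (3, 3, 13): truth gives 0; report 3 gives 3 > 0. Violating.
Others report (3, 6, 13): truth gives 0; report 3 gives 3 > 0. Violating.
Others report (3, 13, 3): truth gives 0; report 3 gives 3 > 0. Violating.
Others report (3, 13, 6): truth gives 0; report 3 gives 3 > 0. Violating.
Others report (3, 3, 3): truth gives 0; no alternative beats it.
Others report (3, 3, 6): truth gives 0; no alternative beats it.
(Checking all 27 profiles: 20 have a profitable deviation, 7 do not.)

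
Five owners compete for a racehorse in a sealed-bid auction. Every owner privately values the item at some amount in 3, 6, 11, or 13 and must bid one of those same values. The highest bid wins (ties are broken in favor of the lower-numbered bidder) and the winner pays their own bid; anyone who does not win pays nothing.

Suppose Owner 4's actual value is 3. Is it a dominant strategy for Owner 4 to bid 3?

Yes

Check each profile of the others' bids and compare truth against every alternative bid.
Others bid (3, 3, 3, 3): truth gives 0, best alternative gives -3.
Others bid (3, 3, 3, 6): truth gives 0, best alternative gives -3.
Others bid (3, 3, 3, 11): truth gives 0, best alternative gives 0.
Others bid (3, 3, 3, 13): truth gives 0, best alternative gives 0.
Others bid (3, 3, 6, 3): truth gives 0, best alternative gives 0.
Others bid (3, 3, 6, 6): truth gives 0, best alternative gives 0.
(Remaining 250 profiles checked similarly; truth is weakly best in each.)
In every case the truthful bid is at least as good as any alternative, so it is a dominant strategy.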